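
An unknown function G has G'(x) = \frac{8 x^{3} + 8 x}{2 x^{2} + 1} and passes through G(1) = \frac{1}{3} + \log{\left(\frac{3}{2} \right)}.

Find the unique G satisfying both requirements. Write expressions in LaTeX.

G(x) = \frac{6 x^{2} + 3 \log{\left(x^{2} + \frac{1}{2} \right)} - 5}{3}

Differentiate the proposed G(x) back; it has to land on the given G'(x).
A general antiderivative is 2 x^{2} + \log{\left(x^{2} + \frac{1}{2} \right)} - \frac{5}{3} + C.
The condition gives C = \frac{1}{3} + \log{\left(\frac{3}{2} \right)} - (\frac{1}{3} + \log{\left(\frac{3}{2} \right)}) = 0.
So G(x) = \frac{6 x^{2} + 3 \log{\left(x^{2} + \frac{1}{2} \right)} - 5}{3}.
Check: d/dx[\frac{6 x^{2} + 3 \log{\left(x^{2} + \frac{1}{2} \right)} - 5}{3}] = \frac{8 x^{3} + 8 x}{2 x^{2} + 1} = G'(x).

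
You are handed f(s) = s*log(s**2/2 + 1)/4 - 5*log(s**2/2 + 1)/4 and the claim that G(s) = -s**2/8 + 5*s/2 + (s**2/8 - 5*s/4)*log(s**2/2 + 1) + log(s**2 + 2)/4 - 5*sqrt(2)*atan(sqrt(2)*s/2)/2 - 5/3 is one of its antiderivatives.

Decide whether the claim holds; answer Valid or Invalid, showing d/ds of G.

Valid - differentiating G returns exactly f.

d/ds[G] = s*log(s**2/2 + 1)/4 - 5*log(s**2/2 + 1)/4
This equals f(s) exactly, so the claim holds.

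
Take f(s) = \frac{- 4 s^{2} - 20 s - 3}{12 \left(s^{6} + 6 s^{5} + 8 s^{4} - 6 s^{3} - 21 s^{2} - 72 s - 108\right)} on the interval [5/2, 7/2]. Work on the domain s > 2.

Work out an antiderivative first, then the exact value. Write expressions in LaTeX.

Antiderivative: F(s) = \frac{- 708 \left(s + 3\right) \log{\left(s - 2 \right)} - 6300 \left(s + 3\right) \log{\left(s + 2 \right)} + 5558 \left(s + 3\right) \log{\left(s + 3 \right)} + 725 \left(s + 3\right) \log{\left(s^{2} + 3 \right)} + 850 \sqrt{3} \left(s + 3\right) \operatorname{atan}{\left(\frac{\sqrt{3} s}{3} \right)} - 2940}{100800 \left(s + 3\right)}; value = - \frac{847 \log{\left(\frac{11}{2} \right)}}{7200} - \frac{29 \log{\left(\frac{37}{4} \right)}}{4032} - \frac{17 \sqrt{3} \operatorname{atan}{\left(\frac{5 \sqrt{3}}{6} \right)}}{2016} - \frac{59 \log{\left(2 \right)}}{8400} - \frac{59 \log{\left(\frac{3}{2} \right)}}{8400} + \frac{7}{8580} + \frac{17 \sqrt{3} \operatorname{atan}{\left(\frac{7 \sqrt{3}}{6} \right)}}{2016} + \frac{29 \log{\left(\frac{61}{4} \right)}}{4032} + \frac{\log{\left(\frac{9}{2} \right)}}{16} + \frac{397 \log{\left(\frac{13}{2} \right)}}{7200}

The denominator factors as 12 \left(s - 2\right) \left(s + 2\right) \left(s + 3\right)^{2} \left(s^{2} + 3\right); partial fractions split f into directly integrable pieces: \frac{29 s + 51}{2016 \left(s^{2} + 3\right)} + \frac{397}{7200 \left(s + 3\right)} + \frac{7}{240 \left(s + 3\right)^{2}} - \frac{1}{16 \left(s + 2\right)} - \frac{59}{8400 \left(s - 2\right)}.
F(s) = \frac{- 708 \left(s + 3\right) \log{\left(s - 2 \right)} - 6300 \left(s + 3\right) \log{\left(s + 2 \right)} + 5558 \left(s + 3\right) \log{\left(s + 3 \right)} + 725 \left(s + 3\right) \log{\left(s^{2} + 3 \right)} + 850 \sqrt{3} \left(s + 3\right) \operatorname{atan}{\left(\frac{\sqrt{3} s}{3} \right)} - 2940}{100800 \left(s + 3\right)} is an antiderivative of f.
Check: d/ds[\frac{- 708 \left(s + 3\right) \log{\left(s - 2 \right)} - 6300 \left(s + 3\right) \log{\left(s + 2 \right)} + 5558 \left(s + 3\right) \log{\left(s + 3 \right)} + 725 \left(s + 3\right) \log{\left(s^{2} + 3 \right)} + 850 \sqrt{3} \left(s + 3\right) \operatorname{atan}{\left(\frac{\sqrt{3} s}{3} \right)} - 2940}{100800 \left(s + 3\right)}] = \frac{- 4 s^{2} - 20 s - 3}{12 s^{6} + 72 s^{5} + 96 s^{4} - 72 s^{3} - 252 s^{2} - 864 s - 1296}, which equals f(s).
F(7/2) = - \frac{\log{\left(\frac{11}{2} \right)}}{16} - \frac{7}{1560} - \frac{59 \log{\left(\frac{3}{2} \right)}}{8400} + \frac{17 \sqrt{3} \operatorname{atan}{\left(\frac{7 \sqrt{3}}{6} \right)}}{2016} + \frac{29 \log{\left(\frac{61}{4} \right)}}{4032} + \frac{397 \log{\left(\frac{13}{2} \right)}}{7200}; F(5/2) = - \frac{\log{\left(\frac{9}{2} \right)}}{16} - \frac{7}{1320} + \frac{59 \log{\left(2 \right)}}{8400} + \frac{17 \sqrt{3} \operatorname{atan}{\left(\frac{5 \sqrt{3}}{6} \right)}}{2016} + \frac{29 \log{\left(\frac{37}{4} \right)}}{4032} + \frac{397 \log{\left(\frac{11}{2} \right)}}{7200}.
Integral = F(7/2) - F(5/2) = - \frac{847 \log{\left(\frac{11}{2} \right)}}{7200} - \frac{29 \log{\left(\frac{37}{4} \right)}}{4032} - \frac{17 \sqrt{3} \operatorname{atan}{\left(\frac{5 \sqrt{3}}{6} \right)}}{2016} - \frac{59 \log{\left(2 \right)}}{8400} - \frac{59 \log{\left(\frac{3}{2} \right)}}{8400} + \frac{7}{8580} + \frac{17 \sqrt{3} \operatorname{atan}{\left(\frac{7 \sqrt{3}}{6} \right)}}{2016} + \frac{29 \log{\left(\frac{61}{4} \right)}}{4032} + \frac{\log{\left(\frac{9}{2} \right)}}{16} + \frac{397 \log{\left(\frac{13}{2} \right)}}{7200}.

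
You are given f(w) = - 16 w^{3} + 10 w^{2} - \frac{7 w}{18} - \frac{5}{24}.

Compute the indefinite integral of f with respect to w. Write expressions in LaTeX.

F(w) = - 4 w^{4} + \frac{10 w^{3}}{3} - \frac{7 w^{2}}{36} - \frac{5 w}{24} + C

The substitution u = 4 w^{2} - \frac{5 w}{3} - \frac{1}{4} works: f is exactly (dF/du)*(du/dw) for that inner function.
Check: d/dw[- 4 w^{4} + \frac{10 w^{3}}{3} - \frac{7 w^{2}}{36} - \frac{5 w}{24}] = - 16 w^{3} + 10 w^{2} - \frac{7 w}{18} - \frac{5}{24} = f(w).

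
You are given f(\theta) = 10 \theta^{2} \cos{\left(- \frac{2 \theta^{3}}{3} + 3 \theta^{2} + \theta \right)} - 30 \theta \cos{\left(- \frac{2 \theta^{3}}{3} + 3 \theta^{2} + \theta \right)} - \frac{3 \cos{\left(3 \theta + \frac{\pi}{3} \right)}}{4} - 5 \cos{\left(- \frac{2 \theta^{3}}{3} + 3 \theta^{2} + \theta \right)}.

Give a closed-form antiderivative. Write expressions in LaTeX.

An antiderivative is F(\theta) = - \frac{\sin{\left(3 \theta + \frac{\pi}{3} \right)}}{4} - 5 \sin{\left(- \frac{2 \theta^{3}}{3} + 3 \theta^{2} + \theta \right)}.

Integrate term by term and add the pieces.
Check: d/d\theta[- \frac{\sin{\left(3 \theta + \frac{\pi}{3} \right)}}{4} - 5 \sin{\left(- \frac{2 \theta^{3}}{3} + 3 \theta^{2} + \theta \right)}] = 10 \theta^{2} \cos{\left(- \frac{2 \theta^{3}}{3} + 3 \theta^{2} + \theta \right)} - 30 \theta \cos{\left(- \frac{2 \theta^{3}}{3} + 3 \theta^{2} + \theta \right)} - \frac{3 \cos{\left(3 \theta + \frac{\pi}{3} \right)}}{4} - 5 \cos{\left(- \frac{2 \theta^{3}}{3} + 3 \theta^{2} + \theta \right)} = f(\theta).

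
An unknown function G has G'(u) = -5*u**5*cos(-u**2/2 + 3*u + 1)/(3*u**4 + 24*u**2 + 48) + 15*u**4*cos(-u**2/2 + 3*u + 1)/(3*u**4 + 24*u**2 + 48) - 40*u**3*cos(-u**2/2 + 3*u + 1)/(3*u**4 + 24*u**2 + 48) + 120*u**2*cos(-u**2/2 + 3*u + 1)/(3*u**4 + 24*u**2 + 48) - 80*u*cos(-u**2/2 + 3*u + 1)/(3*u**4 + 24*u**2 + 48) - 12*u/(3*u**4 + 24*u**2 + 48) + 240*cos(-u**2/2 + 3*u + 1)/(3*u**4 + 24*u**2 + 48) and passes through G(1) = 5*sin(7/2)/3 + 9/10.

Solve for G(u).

G(u) = (10*u**2*sin(-u**2/2 + 3*u + 1) + 3*u**2 + 40*sin(-u**2/2 + 3*u + 1) + 24)/(6*(u**2 + 4))

Integrate term by term and add the pieces.
A general antiderivative is 5*sin(-u**2/2 + 3*u + 1)/3 + 2/(u**2 + 4) + C.
The condition gives C = 5*sin(7/2)/3 + 9/10 - (5*sin(7/2)/3 + 2/5) = 1/2.
So G(u) = (10*u**2*sin(-u**2/2 + 3*u + 1) + 3*u**2 + 40*sin(-u**2/2 + 3*u + 1) + 24)/(6*(u**2 + 4)).
Check: d/du[(10*u**2*sin(-u**2/2 + 3*u + 1) + 3*u**2 + 40*sin(-u**2/2 + 3*u + 1) + 24)/(6*(u**2 + 4))] = (-5*u**5*cos(-u**2/2 + 3*u + 1) + 15*u**4*cos(-u**2/2 + 3*u + 1) - 40*u**3*cos(-u**2/2 + 3*u + 1) + 120*u**2*cos(-u**2/2 + 3*u + 1) - 80*u*cos(-u**2/2 + 3*u + 1) - 12*u + 240*cos(-u**2/2 + 3*u + 1))/(3*u**4 + 24*u**2 + 48), which equals G'(u).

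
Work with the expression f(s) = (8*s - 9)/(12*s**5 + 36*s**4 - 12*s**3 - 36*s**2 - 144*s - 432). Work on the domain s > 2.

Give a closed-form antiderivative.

An antiderivative is F(s) = (42*log(s - 2) + 750*log(s + 2) - 462*log(s + 3) - 165*log(s**2 + 3) + 10*sqrt(3)*atan(sqrt(3)*s/3))/10080.

The denominator factors as 12*(s - 2)*(s + 2)*(s + 3)*(s**2 + 3); partial fractions split f into directly integrable pieces: -(11*s - 1)/(336*(s**2 + 3)) - 11/(240*(s + 3)) + 25/(336*(s + 2)) + 1/(240*(s - 2)).
Check: d/ds[(42*log(s - 2) + 750*log(s + 2) - 462*log(s + 3) - 165*log(s**2 + 3) + 10*sqrt(3)*atan(sqrt(3)*s/3))/10080] = (8*s - 9)/(12*s**5 + 36*s**4 - 12*s**3 - 36*s**2 - 144*s - 432) = f(s).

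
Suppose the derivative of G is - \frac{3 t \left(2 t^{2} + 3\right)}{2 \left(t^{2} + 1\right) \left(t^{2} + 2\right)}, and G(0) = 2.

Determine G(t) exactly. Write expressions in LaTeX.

G(t) = - \frac{3 \log{\left(\frac{t^{4}}{2} + \frac{3 t^{2}}{2} + 1 \right)} - 8}{4}

The substitution u = \frac{t^{4}}{2} + \frac{3 t^{2}}{2} + 1 works: G'(t) is exactly (dG/du)*(du/dt) for that inner function.
A general antiderivative is - \frac{3 \log{\left(\frac{t^{4}}{2} + \frac{3 t^{2}}{2} + 1 \right)}}{4} + C.
The condition gives C = 2 - (0) = 2.
So G(t) = - \frac{3 \log{\left(\frac{t^{4}}{2} + \frac{3 t^{2}}{2} + 1 \right)} - 8}{4}.
Check: d/dt[- \frac{3 \log{\left(\frac{t^{4}}{2} + \frac{3 t^{2}}{2} + 1 \right)} - 8}{4}] = \frac{- 6 t^{3} - 9 t}{2 t^{4} + 6 t^{2} + 4}, which equals G'(t).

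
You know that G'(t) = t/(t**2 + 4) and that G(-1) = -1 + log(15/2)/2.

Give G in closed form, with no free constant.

G'(t) matches the chain-rule pattern g'(h)*h' with inner function h(t) = 3*t**2/2 + 6; substituting u = h(t) collapses the integral.
A general antiderivative is log(3*t**2/2 + 6)/2 + C.
The condition gives C = -1 + log(15/2)/2 - (log(15/2)/2) = -1.
So G(t) = log(t**2/2 + 2)/2 - 1 + log(3)/2.
Check: d/dt[log(t**2/2 + 2)/2 - 1 + log(3)/2] = t/(t**2 + 4) = G'(t).

G(t) = log(t**2/2 + 2)/2 - 1 + log(3)/2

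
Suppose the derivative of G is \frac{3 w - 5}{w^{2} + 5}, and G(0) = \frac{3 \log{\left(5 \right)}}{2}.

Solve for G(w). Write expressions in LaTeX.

G(w) = \frac{3 \log{\left(w^{2} + 5 \right)}}{2} - \sqrt{5} \operatorname{atan}{\left(\frac{\sqrt{5} w}{5} \right)}

Recover the given G'(w) by differentiating a candidate G(w); any mismatch rules it out.
A general antiderivative is \frac{3 \log{\left(w^{2} + 5 \right)}}{2} - \sqrt{5} \operatorname{atan}{\left(\frac{\sqrt{5} w}{5} \right)} + C.
The condition gives C = \frac{3 \log{\left(5 \right)}}{2} - (\frac{3 \log{\left(5 \right)}}{2}) = 0.
So G(w) = \frac{3 \log{\left(w^{2} + 5 \right)}}{2} - \sqrt{5} \operatorname{atan}{\left(\frac{\sqrt{5} w}{5} \right)}.
Check: d/dw[\frac{3 \log{\left(w^{2} + 5 \right)}}{2} - \sqrt{5} \operatorname{atan}{\left(\frac{\sqrt{5} w}{5} \right)}] = \frac{3 w - 5}{w^{2} + 5} = G'(w).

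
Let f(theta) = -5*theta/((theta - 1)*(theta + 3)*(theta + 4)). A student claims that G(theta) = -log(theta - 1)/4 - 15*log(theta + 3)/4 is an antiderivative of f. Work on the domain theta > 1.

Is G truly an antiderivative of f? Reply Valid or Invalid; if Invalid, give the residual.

d/dtheta[G] = (3 - 4*theta)/(theta**2 + 2*theta - 3)
d/dtheta[G] - f(theta) = -4/(theta + 4) != 0.

Invalid: d/dtheta[G] - f = -4/(theta + 4), which is not 0.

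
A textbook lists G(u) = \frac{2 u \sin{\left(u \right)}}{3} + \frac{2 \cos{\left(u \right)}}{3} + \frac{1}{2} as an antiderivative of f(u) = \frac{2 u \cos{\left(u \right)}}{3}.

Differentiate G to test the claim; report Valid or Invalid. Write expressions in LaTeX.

Valid - the claim checks out under differentiation.

d/du[G] = \frac{2 u \cos{\left(u \right)}}{3}
This equals f(u) exactly, so the claim holds.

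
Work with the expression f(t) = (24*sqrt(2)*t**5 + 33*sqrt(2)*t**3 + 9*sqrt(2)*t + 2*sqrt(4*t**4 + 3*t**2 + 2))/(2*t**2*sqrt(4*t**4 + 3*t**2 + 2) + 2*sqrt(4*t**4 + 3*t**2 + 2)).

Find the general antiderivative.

For F(t) to be correct the identity F'(t) - f(t) = 0 must hold.
Check: d/dt[sqrt(2)*(3*sqrt(4*t**4 + 3*t**2 + 2) + sqrt(2)*atan(t))/2] = (24*sqrt(2)*t**5 + 33*sqrt(2)*t**3 + 9*sqrt(2)*t + 2*sqrt(4*t**4 + 3*t**2 + 2))/(2*t**2*sqrt(4*t**4 + 3*t**2 + 2) + 2*sqrt(4*t**4 + 3*t**2 + 2)) = f(t).

F(t) = sqrt(2)*(3*sqrt(4*t**4 + 3*t**2 + 2) + sqrt(2)*atan(t))/2 + C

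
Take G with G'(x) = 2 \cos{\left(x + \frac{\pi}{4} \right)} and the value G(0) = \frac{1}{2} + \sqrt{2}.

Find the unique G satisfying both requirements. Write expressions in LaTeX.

Differentiate the proposed G(x) back; it has to land on the given G'(x).
A general antiderivative is 2 \sin{\left(x + \frac{\pi}{4} \right)} + C.
The condition gives C = \frac{1}{2} + \sqrt{2} - (\sqrt{2}) = \frac{1}{2}.
So G(x) = 2 \sin{\left(x + \frac{\pi}{4} \right)} + \frac{1}{2}.
Check: d/dx[2 \sin{\left(x + \frac{\pi}{4} \right)} + \frac{1}{2}] = 2 \cos{\left(x + \frac{\pi}{4} \right)} = G'(x).

G(x) = 2 \sin{\left(x + \frac{\pi}{4} \right)} + \frac{1}{2}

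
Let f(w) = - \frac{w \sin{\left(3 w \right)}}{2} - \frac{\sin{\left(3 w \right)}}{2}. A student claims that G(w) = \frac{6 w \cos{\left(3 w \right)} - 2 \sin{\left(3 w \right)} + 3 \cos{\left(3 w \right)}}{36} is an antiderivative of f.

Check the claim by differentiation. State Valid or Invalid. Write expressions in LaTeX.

d/dw[G] = - \frac{w \sin{\left(3 w \right)}}{2} - \frac{\sin{\left(3 w \right)}}{4}
d/dw[G] - f(w) = \frac{\sin{\left(3 w \right)}}{4} != 0.

Invalid: d/dw[G] - f = \frac{\sin{\left(3 w \right)}}{4}, which is not 0.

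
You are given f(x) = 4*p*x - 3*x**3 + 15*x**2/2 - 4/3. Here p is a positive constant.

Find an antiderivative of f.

An antiderivative is F(x) = 2*p*x**2 - 3*x**4/4 + 5*x**3/2 - 4*x/3.

Integrate term by term and add the pieces.
Check: d/dx[2*p*x**2 - 3*x**4/4 + 5*x**3/2 - 4*x/3] = 4*p*x - 3*x**3 + 15*x**2/2 - 4/3 = f(x).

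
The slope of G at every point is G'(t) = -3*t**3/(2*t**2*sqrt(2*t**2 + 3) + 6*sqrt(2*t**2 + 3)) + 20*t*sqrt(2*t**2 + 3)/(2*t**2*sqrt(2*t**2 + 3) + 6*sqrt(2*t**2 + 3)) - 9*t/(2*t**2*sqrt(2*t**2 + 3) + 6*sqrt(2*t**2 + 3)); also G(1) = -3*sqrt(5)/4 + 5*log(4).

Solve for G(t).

G(t) = (-3*sqrt(2*t**2 + 3) + 20*log(t**2 + 3))/4

The integrand splits into summands that can be handled one at a time.
A general antiderivative is -3*sqrt(2*t**2 + 3)/4 + 5*log(t**2 + 3) + C.
The condition gives C = -3*sqrt(5)/4 + 5*log(4) - (-3*sqrt(5)/4 + 5*log(4)) = 0.
So G(t) = (-3*sqrt(2*t**2 + 3) + 20*log(t**2 + 3))/4.
Check: d/dt[(-3*sqrt(2*t**2 + 3) + 20*log(t**2 + 3))/4] = (-3*t**3 + 20*t*sqrt(2*t**2 + 3) - 9*t)/(2*t**2*sqrt(2*t**2 + 3) + 6*sqrt(2*t**2 + 3)), which equals G'(t).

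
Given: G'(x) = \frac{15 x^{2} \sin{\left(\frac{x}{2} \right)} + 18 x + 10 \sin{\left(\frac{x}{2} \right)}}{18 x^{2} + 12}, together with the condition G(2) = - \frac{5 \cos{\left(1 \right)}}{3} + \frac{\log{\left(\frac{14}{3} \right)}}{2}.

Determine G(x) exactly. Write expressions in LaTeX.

Recover the given G'(x) by differentiating a candidate G(x); any mismatch rules it out.
A general antiderivative is \frac{\log{\left(x^{2} + \frac{2}{3} \right)}}{2} - \frac{5 \cos{\left(\frac{x}{2} \right)}}{3} + C.
The condition gives C = - \frac{5 \cos{\left(1 \right)}}{3} + \frac{\log{\left(\frac{14}{3} \right)}}{2} - (- \frac{5 \cos{\left(1 \right)}}{3} + \frac{\log{\left(\frac{14}{3} \right)}}{2}) = 0.
So G(x) = \frac{\log{\left(x^{2} + \frac{2}{3} \right)}}{2} - \frac{5 \cos{\left(\frac{x}{2} \right)}}{3}.
Check: d/dx[\frac{\log{\left(x^{2} + \frac{2}{3} \right)}}{2} - \frac{5 \cos{\left(\frac{x}{2} \right)}}{3}] = \frac{15 x^{2} \sin{\left(\frac{x}{2} \right)} + 18 x + 10 \sin{\left(\frac{x}{2} \right)}}{18 x^{2} + 12} = G'(x).

G(x) = \frac{\log{\left(x^{2} + \frac{2}{3} \right)}}{2} - \frac{5 \cos{\left(\frac{x}{2} \right)}}{3}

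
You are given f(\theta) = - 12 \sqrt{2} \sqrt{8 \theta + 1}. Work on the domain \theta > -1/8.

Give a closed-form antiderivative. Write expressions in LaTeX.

Whatever form F(\theta) takes, F'(\theta) = f(\theta) is non-negotiable.
Check: d/d\theta[- \sqrt{2} \left(8 \theta + 1\right)^{\frac{3}{2}}] = - 12 \sqrt{2} \sqrt{8 \theta + 1} = f(\theta).

An antiderivative is F(\theta) = - \sqrt{2} \left(8 \theta + 1\right)^{\frac{3}{2}}.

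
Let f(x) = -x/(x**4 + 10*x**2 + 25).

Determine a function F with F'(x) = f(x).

f matches the chain-rule pattern g'(h)*h' with inner function h(x) = 2*x**2 + 10; substituting u = h(x) collapses the integral.
Check: d/dx[1/(2*(x**2 + 5))] = -x/(x**4 + 10*x**2 + 25) = f(x).

An antiderivative is F(x) = 1/(2*(x**2 + 5)).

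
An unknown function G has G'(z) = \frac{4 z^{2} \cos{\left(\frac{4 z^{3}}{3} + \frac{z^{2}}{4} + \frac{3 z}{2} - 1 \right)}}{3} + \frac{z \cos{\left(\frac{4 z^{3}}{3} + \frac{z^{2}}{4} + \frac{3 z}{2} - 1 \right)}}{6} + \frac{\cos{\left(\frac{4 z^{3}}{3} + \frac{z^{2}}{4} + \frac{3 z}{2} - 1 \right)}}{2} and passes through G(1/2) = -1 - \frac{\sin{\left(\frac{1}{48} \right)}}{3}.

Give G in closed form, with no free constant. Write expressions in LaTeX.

G(z) = \frac{\sin{\left(\frac{4 z^{3}}{3} + \frac{z^{2}}{4} + \frac{3 z}{2} - 1 \right)} - 3}{3}

The substitution u = \frac{4 z^{3}}{3} + \frac{z^{2}}{4} + \frac{3 z}{2} - 1 works: G'(z) is exactly (dG/du)*(du/dz) for that inner function.
A general antiderivative is \frac{\sin{\left(\frac{4 z^{3}}{3} + \frac{z^{2}}{4} + \frac{3 z}{2} - 1 \right)}}{3} + C.
The condition gives C = -1 - \frac{\sin{\left(\frac{1}{48} \right)}}{3} - (- \frac{\sin{\left(\frac{1}{48} \right)}}{3}) = -1.
So G(z) = \frac{\sin{\left(\frac{4 z^{3}}{3} + \frac{z^{2}}{4} + \frac{3 z}{2} - 1 \right)} - 3}{3}.
Check: d/dz[\frac{\sin{\left(\frac{4 z^{3}}{3} + \frac{z^{2}}{4} + \frac{3 z}{2} - 1 \right)} - 3}{3}] = \frac{4 z^{2} \cos{\left(\frac{4 z^{3}}{3} + \frac{z^{2}}{4} + \frac{3 z}{2} - 1 \right)}}{3} + \frac{z \cos{\left(\frac{4 z^{3}}{3} + \frac{z^{2}}{4} + \frac{3 z}{2} - 1 \right)}}{6} + \frac{\cos{\left(\frac{4 z^{3}}{3} + \frac{z^{2}}{4} + \frac{3 z}{2} - 1 \right)}}{2} = G'(z).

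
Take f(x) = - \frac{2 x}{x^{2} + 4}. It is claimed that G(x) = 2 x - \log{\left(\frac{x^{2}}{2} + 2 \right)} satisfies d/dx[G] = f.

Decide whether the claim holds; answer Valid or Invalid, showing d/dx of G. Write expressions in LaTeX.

d/dx[G] = \frac{2 x^{2} - 2 x + 8}{x^{2} + 4}
d/dx[G] - f(x) = 2 != 0.

Invalid: d/dx[G] - f = 2, which is not 0.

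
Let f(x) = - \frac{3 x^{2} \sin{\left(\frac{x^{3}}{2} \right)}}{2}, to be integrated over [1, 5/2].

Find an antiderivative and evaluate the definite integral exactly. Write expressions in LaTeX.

The substitution u = \frac{x^{3}}{2} works: f is exactly (dF/du)*(du/dx) for that inner function.
F(x) = \cos{\left(\frac{x^{3}}{2} \right)} is an antiderivative of f.
Check: d/dx[\cos{\left(\frac{x^{3}}{2} \right)}] = - \frac{3 x^{2} \sin{\left(\frac{x^{3}}{2} \right)}}{2} = f(x).
F(5/2) = \cos{\left(\frac{125}{16} \right)}; F(1) = \cos{\left(\frac{1}{2} \right)}.
Integral = F(5/2) - F(1) = - \cos{\left(\frac{1}{2} \right)} + \cos{\left(\frac{125}{16} \right)}.

Antiderivative: F(x) = \cos{\left(\frac{x^{3}}{2} \right)}; value = - \cos{\left(\frac{1}{2} \right)} + \cos{\left(\frac{125}{16} \right)}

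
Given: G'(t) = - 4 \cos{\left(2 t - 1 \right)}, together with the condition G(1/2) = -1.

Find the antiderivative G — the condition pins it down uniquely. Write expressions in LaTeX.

Whatever form G(t) takes, its d/dt must return the stated G'(t).
A general antiderivative is - 2 \sin{\left(2 t - 1 \right)} + C.
The condition gives C = -1 - (0) = -1.
So G(t) = - 2 \sin{\left(2 t - 1 \right)} - 1.
Check: d/dt[- 2 \sin{\left(2 t - 1 \right)} - 1] = - 4 \cos{\left(2 t - 1 \right)} = G'(t).

G(t) = - 2 \sin{\left(2 t - 1 \right)} - 1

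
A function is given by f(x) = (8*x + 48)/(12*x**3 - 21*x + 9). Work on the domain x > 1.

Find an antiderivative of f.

An antiderivative is F(x) = (56*log(x - 1) - 65*log(x - 1/2) + 9*log(x + 3/2))/15.

The denominator factors as 3*(x - 1)*(2*x - 1)*(2*x + 3); partial fractions split f into directly integrable pieces: 6/(5*(2*x + 3)) - 26/(3*(2*x - 1)) + 56/(15*(x - 1)).
Check: d/dx[(56*log(x - 1) - 65*log(x - 1/2) + 9*log(x + 3/2))/15] = (8*x + 48)/(12*x**3 - 21*x + 9) = f(x).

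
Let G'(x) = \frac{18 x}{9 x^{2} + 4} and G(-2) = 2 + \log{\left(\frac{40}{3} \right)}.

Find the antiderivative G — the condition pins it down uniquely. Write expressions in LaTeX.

G(x) = \log{\left(3 x^{2} + \frac{4}{3} \right)} + 2

The substitution u = 3 x^{2} + \frac{4}{3} works: G'(x) is exactly (dG/du)*(du/dx) for that inner function.
A general antiderivative is \log{\left(3 x^{2} + \frac{4}{3} \right)} + C.
The condition gives C = 2 + \log{\left(\frac{40}{3} \right)} - (\log{\left(\frac{40}{3} \right)}) = 2.
So G(x) = \log{\left(3 x^{2} + \frac{4}{3} \right)} + 2.
Check: d/dx[\log{\left(3 x^{2} + \frac{4}{3} \right)} + 2] = \frac{18 x}{9 x^{2} + 4} = G'(x).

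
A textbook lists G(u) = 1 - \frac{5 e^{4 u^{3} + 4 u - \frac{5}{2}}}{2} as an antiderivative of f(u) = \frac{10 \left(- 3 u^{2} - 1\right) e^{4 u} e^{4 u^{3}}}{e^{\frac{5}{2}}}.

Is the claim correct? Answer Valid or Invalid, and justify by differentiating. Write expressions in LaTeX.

d/du[G] = - \frac{30 u^{2} e^{4 u} e^{4 u^{3}}}{e^{\frac{5}{2}}} - \frac{10 e^{4 u} e^{4 u^{3}}}{e^{\frac{5}{2}}}
This equals f(u) exactly, so the claim holds.

Valid - differentiating G returns exactly f.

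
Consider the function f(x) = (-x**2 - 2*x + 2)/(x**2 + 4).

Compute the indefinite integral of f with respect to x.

F(x) = -x - log(x**2 + 4) + 3*atan(x/2) + C

Whatever form F(x) takes, F'(x) = f(x) is non-negotiable.
Check: d/dx[-x - log(x**2 + 4) + 3*atan(x/2)] = (-x**2 - 2*x + 2)/(x**2 + 4) = f(x).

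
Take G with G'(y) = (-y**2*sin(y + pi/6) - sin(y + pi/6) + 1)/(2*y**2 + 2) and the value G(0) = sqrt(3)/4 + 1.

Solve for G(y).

G(y) = cos(y + pi/6)/2 + atan(y)/2 + 1

The proposed G(y) is checked by its d/dy: the result must match the given G'(y).
A general antiderivative is cos(y + pi/6)/2 + atan(y)/2 + C.
The condition gives C = sqrt(3)/4 + 1 - (sqrt(3)/4) = 1.
So G(y) = cos(y + pi/6)/2 + atan(y)/2 + 1.
Check: d/dy[cos(y + pi/6)/2 + atan(y)/2 + 1] = (-y**2*sin(y + pi/6) - sin(y + pi/6) + 1)/(2*y**2 + 2) = G'(y).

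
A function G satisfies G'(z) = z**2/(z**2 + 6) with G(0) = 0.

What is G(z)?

For G(z) to be correct, d/dz[G] must agree with the stated G'(z) identically.
A general antiderivative is z - sqrt(6)*atan(sqrt(6)*z/6) + C.
The condition gives C = 0 - (0) = 0.
So G(z) = z - sqrt(6)*atan(sqrt(6)*z/6).
Check: d/dz[z - sqrt(6)*atan(sqrt(6)*z/6)] = z**2/(z**2 + 6) = G'(z).

G(z) = z - sqrt(6)*atan(sqrt(6)*z/6)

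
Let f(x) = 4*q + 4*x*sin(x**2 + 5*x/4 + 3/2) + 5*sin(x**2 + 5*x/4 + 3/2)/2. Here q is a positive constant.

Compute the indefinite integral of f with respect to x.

Integrate term by term and add the pieces.
Check: d/dx[4*q*x - 2*cos(x**2 + 5*x/4 + 3/2)] = 4*q + 4*x*sin(x**2 + 5*x/4 + 3/2) + 5*sin(x**2 + 5*x/4 + 3/2)/2 = f(x).

F(x) = 4*q*x - 2*cos(x**2 + 5*x/4 + 3/2) + C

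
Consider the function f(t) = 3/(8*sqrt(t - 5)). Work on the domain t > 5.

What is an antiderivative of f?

An antiderivative is F(t) = 3*sqrt(t - 5)/4.

Since d/dt undoes antidifferentiation here, F'(t) = f(t) is required of F(t).
Check: d/dt[3*sqrt(t - 5)/4] = 3/(8*sqrt(t - 5)) = f(t).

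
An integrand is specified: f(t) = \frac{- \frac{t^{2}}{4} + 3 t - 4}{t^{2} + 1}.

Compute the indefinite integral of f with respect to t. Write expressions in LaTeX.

F(t) = - \frac{t - 6 \log{\left(t^{2} + 1 \right)} + 15 \operatorname{atan}{\left(t \right)}}{4} + C

An antiderivative F(t) passes only if d/dt[F] lands on f(t) exactly.
Check: d/dt[- \frac{t - 6 \log{\left(t^{2} + 1 \right)} + 15 \operatorname{atan}{\left(t \right)}}{4}] = \frac{- t^{2} + 12 t - 16}{4 t^{2} + 4}, which equals f(t).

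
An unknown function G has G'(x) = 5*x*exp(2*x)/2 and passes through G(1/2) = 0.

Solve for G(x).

G'(x) has the shape u'v + uv' for u = 5*x/4 - 5/8 and v = exp(2*x) — it is the derivative of the product u*v.
A general antiderivative is (10*x - 5)*exp(2*x)/8 + C.
The condition gives C = 0 - (0) = 0.
So G(x) = (10*x - 5)*exp(2*x)/8.
Check: d/dx[(10*x - 5)*exp(2*x)/8] = 5*x*exp(2*x)/2 = G'(x).

G(x) = (10*x - 5)*exp(2*x)/8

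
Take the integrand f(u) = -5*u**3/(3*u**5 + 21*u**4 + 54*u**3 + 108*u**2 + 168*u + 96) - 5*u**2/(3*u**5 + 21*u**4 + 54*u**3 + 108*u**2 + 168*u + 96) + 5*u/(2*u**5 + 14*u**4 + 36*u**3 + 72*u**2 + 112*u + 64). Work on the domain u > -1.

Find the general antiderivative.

Factor the denominator (6*(u + 1)*(u + 2)*(u + 4)*(u**2 + 4)) and decompose: f = -(15*u - 14)/(48*(u**2 + 4)) + 7/(12*(u + 4)) - 5/(48*(u + 2)) - 1/(6*(u + 1)); each piece integrates to a log, atan, or power term.
Check: d/du[-log(u + 1)/6 - 5*log(u + 2)/48 + 7*log(u + 4)/12 - 5*log(u**2 + 4)/32 + 7*atan(u/2)/48] = (-10*u**3 - 10*u**2 + 15*u)/(6*u**5 + 42*u**4 + 108*u**3 + 216*u**2 + 336*u + 192), which equals f(u).

F(u) = -log(u + 1)/6 - 5*log(u + 2)/48 + 7*log(u + 4)/12 - 5*log(u**2 + 4)/32 + 7*atan(u/2)/48 + C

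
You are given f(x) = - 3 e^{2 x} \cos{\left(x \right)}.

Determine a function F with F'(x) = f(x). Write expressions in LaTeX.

An antiderivative is F(x) = - \frac{3 e^{2 x} \sin{\left(x \right)}}{5} - \frac{6 e^{2 x} \cos{\left(x \right)}}{5}.

Check any antiderivative F(x) by computing F'(x) and comparing it with f(x).
Check: d/dx[- \frac{3 e^{2 x} \sin{\left(x \right)}}{5} - \frac{6 e^{2 x} \cos{\left(x \right)}}{5}] = - 3 e^{2 x} \cos{\left(x \right)} = f(x).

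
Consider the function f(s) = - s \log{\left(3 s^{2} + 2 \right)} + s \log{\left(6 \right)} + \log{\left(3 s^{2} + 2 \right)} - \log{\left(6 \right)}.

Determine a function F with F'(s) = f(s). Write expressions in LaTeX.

Integrate term by term and add the pieces.
Check: d/ds[- \frac{3 s^{2} \log{\left(\frac{s^{2}}{2} + \frac{1}{3} \right)} - 3 s^{2} - 6 s \log{\left(\frac{s^{2}}{2} + \frac{1}{3} \right)} + 12 s + 2 \log{\left(s^{2} + \frac{2}{3} \right)} - 4 \sqrt{6} \operatorname{atan}{\left(\frac{\sqrt{6} s}{2} \right)}}{6}] = - s \log{\left(3 s^{2} + 2 \right)} + s \log{\left(6 \right)} + \log{\left(3 s^{2} + 2 \right)} - \log{\left(6 \right)} = f(s).

An antiderivative is F(s) = - \frac{3 s^{2} \log{\left(\frac{s^{2}}{2} + \frac{1}{3} \right)} - 3 s^{2} - 6 s \log{\left(\frac{s^{2}}{2} + \frac{1}{3} \right)} + 12 s + 2 \log{\left(s^{2} + \frac{2}{3} \right)} - 4 \sqrt{6} \operatorname{atan}{\left(\frac{\sqrt{6} s}{2} \right)}}{6}.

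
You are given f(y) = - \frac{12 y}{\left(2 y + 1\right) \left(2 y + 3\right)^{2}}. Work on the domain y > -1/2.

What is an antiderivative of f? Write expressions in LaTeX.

An antiderivative is F(y) = \frac{6 y \log{\left(y + \frac{1}{2} \right)} - 6 y \log{\left(y + \frac{3}{2} \right)} + 9 \log{\left(y + \frac{1}{2} \right)} - 9 \log{\left(y + \frac{3}{2} \right)} + 18}{8 y + 12}.

Factor the denominator (\left(2 y + 1\right) \left(2 y + 3\right)^{2}) and decompose: f = - \frac{3}{2 \left(2 y + 3\right)} - \frac{9}{\left(2 y + 3\right)^{2}} + \frac{3}{2 \left(2 y + 1\right)}; each piece integrates to a log, atan, or power term.
Check: d/dy[\frac{6 y \log{\left(y + \frac{1}{2} \right)} - 6 y \log{\left(y + \frac{3}{2} \right)} + 9 \log{\left(y + \frac{1}{2} \right)} - 9 \log{\left(y + \frac{3}{2} \right)} + 18}{8 y + 12}] = - \frac{12 y}{8 y^{3} + 28 y^{2} + 30 y + 9}, which equals f(y).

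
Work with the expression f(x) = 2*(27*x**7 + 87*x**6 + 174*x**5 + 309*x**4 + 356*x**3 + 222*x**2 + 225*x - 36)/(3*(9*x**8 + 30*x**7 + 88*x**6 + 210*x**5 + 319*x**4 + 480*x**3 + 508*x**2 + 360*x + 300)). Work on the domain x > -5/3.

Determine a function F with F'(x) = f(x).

An antiderivative is F(x) = (2*x**2 + 3*x + 3*(3*x + 5)*(x**2 + 2)*log(x**2 + 3) + 9)/(3*(3*x + 5)*(x**2 + 2)).

Recover f(x) by differentiating a candidate F(x); any mismatch rules it out.
Check: d/dx[(2*x**2 + 3*x + 3*(3*x + 5)*(x**2 + 2)*log(x**2 + 3) + 9)/(3*(3*x + 5)*(x**2 + 2))] = (54*x**7 + 174*x**6 + 348*x**5 + 618*x**4 + 712*x**3 + 444*x**2 + 450*x - 72)/(27*x**8 + 90*x**7 + 264*x**6 + 630*x**5 + 957*x**4 + 1440*x**3 + 1524*x**2 + 1080*x + 900), which equals f(x).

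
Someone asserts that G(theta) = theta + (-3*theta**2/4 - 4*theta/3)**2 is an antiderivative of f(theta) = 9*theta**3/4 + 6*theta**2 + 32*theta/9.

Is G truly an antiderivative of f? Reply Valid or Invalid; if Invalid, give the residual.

Invalid: d/dtheta[G] - f = 1, which is not 0.

d/dtheta[G] = 9*theta**3/4 + 6*theta**2 + 32*theta/9 + 1
d/dtheta[G] - f(theta) = 1 != 0.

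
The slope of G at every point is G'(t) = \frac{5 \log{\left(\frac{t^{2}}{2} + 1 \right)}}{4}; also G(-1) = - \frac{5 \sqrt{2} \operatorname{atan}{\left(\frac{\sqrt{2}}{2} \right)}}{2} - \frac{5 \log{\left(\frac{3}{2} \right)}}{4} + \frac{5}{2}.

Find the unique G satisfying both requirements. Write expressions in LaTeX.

G(t) = \frac{5 t \log{\left(\frac{t^{2}}{2} + 1 \right)}}{4} - \frac{5 t}{2} + \frac{5 \sqrt{2} \operatorname{atan}{\left(\frac{\sqrt{2} t}{2} \right)}}{2}

Whatever form G(t) takes, its d/dt must return the stated G'(t).
A general antiderivative is \frac{5 t \log{\left(\frac{t^{2}}{2} + 1 \right)}}{4} - \frac{5 t}{2} + \frac{5 \sqrt{2} \operatorname{atan}{\left(\frac{\sqrt{2} t}{2} \right)}}{2} + C.
The condition gives C = - \frac{5 \sqrt{2} \operatorname{atan}{\left(\frac{\sqrt{2}}{2} \right)}}{2} - \frac{5 \log{\left(\frac{3}{2} \right)}}{4} + \frac{5}{2} - (- \frac{5 \sqrt{2} \operatorname{atan}{\left(\frac{\sqrt{2}}{2} \right)}}{2} - \frac{5 \log{\left(\frac{3}{2} \right)}}{4} + \frac{5}{2}) = 0.
So G(t) = \frac{5 t \log{\left(\frac{t^{2}}{2} + 1 \right)}}{4} - \frac{5 t}{2} + \frac{5 \sqrt{2} \operatorname{atan}{\left(\frac{\sqrt{2} t}{2} \right)}}{2}.
Check: d/dt[\frac{5 t \log{\left(\frac{t^{2}}{2} + 1 \right)}}{4} - \frac{5 t}{2} + \frac{5 \sqrt{2} \operatorname{atan}{\left(\frac{\sqrt{2} t}{2} \right)}}{2}] = \frac{5 \log{\left(\frac{t^{2}}{2} + 1 \right)}}{4} = G'(t).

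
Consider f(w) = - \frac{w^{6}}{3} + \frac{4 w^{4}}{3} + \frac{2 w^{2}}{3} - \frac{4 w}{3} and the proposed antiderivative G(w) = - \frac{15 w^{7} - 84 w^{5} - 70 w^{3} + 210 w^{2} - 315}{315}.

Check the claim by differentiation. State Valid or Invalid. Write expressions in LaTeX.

Valid. The derivative of G reproduces f.

d/dw[G] = - \frac{w^{6}}{3} + \frac{4 w^{4}}{3} + \frac{2 w^{2}}{3} - \frac{4 w}{3}
This equals f(w) exactly, so the claim holds.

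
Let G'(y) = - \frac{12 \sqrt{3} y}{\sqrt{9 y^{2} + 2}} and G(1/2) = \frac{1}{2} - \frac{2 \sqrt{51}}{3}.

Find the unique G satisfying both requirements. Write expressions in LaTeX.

The substitution u = 3 y^{2} + \frac{2}{3} works: G'(y) is exactly (dG/du)*(du/dy) for that inner function.
A general antiderivative is - 4 \sqrt{3 y^{2} + \frac{2}{3}} + C.
The condition gives C = \frac{1}{2} - \frac{2 \sqrt{51}}{3} - (- \frac{2 \sqrt{51}}{3}) = \frac{1}{2}.
So G(y) = \frac{- 8 \sqrt{3} \sqrt{9 y^{2} + 2} + 3}{6}.
Check: d/dy[\frac{- 8 \sqrt{3} \sqrt{9 y^{2} + 2} + 3}{6}] = - \frac{12 \sqrt{3} y}{\sqrt{9 y^{2} + 2}} = G'(y).

G(y) = \frac{- 8 \sqrt{3} \sqrt{9 y^{2} + 2} + 3}{6}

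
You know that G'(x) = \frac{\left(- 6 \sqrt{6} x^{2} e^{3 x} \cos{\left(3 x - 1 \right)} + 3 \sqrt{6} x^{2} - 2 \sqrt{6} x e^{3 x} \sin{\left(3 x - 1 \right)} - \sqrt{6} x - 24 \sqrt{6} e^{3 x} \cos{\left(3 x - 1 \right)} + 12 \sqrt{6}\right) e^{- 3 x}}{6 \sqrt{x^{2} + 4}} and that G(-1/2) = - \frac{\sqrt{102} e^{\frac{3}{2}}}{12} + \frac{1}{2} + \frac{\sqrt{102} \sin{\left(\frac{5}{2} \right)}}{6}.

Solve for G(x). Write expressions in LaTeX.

G(x) = - \frac{\left(2 \sqrt{6} \sqrt{x^{2} + 4} e^{3 x} \sin{\left(3 x - 1 \right)} + \sqrt{6} \sqrt{x^{2} + 4} - 3 e^{3 x}\right) e^{- 3 x}}{6}

Recognize the product-rule pattern: G'(x) = u'v + uv' with u = \frac{2 \sqrt{\frac{3 x^{2}}{2} + 6}}{3}, v = - \sin{\left(3 x - 1 \right)} - \frac{e^{- 3 x}}{2}, so integration by parts undoes it.
A general antiderivative is \frac{2 \sqrt{\frac{3 x^{2}}{2} + 6} \left(- \sin{\left(3 x - 1 \right)} - \frac{e^{- 3 x}}{2}\right)}{3} + C.
The condition gives C = - \frac{\sqrt{102} e^{\frac{3}{2}}}{12} + \frac{1}{2} + \frac{\sqrt{102} \sin{\left(\frac{5}{2} \right)}}{6} - (- \frac{\sqrt{102} e^{\frac{3}{2}}}{12} + \frac{\sqrt{102} \sin{\left(\frac{5}{2} \right)}}{6}) = \frac{1}{2}.
So G(x) = - \frac{\left(2 \sqrt{6} \sqrt{x^{2} + 4} e^{3 x} \sin{\left(3 x - 1 \right)} + \sqrt{6} \sqrt{x^{2} + 4} - 3 e^{3 x}\right) e^{- 3 x}}{6}.
Check: d/dx[- \frac{\left(2 \sqrt{6} \sqrt{x^{2} + 4} e^{3 x} \sin{\left(3 x - 1 \right)} + \sqrt{6} \sqrt{x^{2} + 4} - 3 e^{3 x}\right) e^{- 3 x}}{6}] = \frac{\left(- 6 \sqrt{6} x^{2} e^{3 x} \cos{\left(3 x - 1 \right)} + 3 \sqrt{6} x^{2} - 2 \sqrt{6} x e^{3 x} \sin{\left(3 x - 1 \right)} - \sqrt{6} x - 24 \sqrt{6} e^{3 x} \cos{\left(3 x - 1 \right)} + 12 \sqrt{6}\right) e^{- 3 x}}{6 \sqrt{x^{2} + 4}} = G'(x).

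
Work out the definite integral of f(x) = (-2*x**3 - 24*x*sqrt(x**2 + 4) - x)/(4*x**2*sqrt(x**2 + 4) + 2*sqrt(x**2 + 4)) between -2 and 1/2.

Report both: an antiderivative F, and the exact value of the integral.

Antiderivative: F(x) = -(sqrt(x**2 + 4) + 6*log(x**2 + 1/2))/2; value = -sqrt(17)/4 - 3*log(3/4) + sqrt(2) + 3*log(9/2)

Recover f(x) by differentiating a candidate F(x); any mismatch rules it out.
F(x) = -(sqrt(x**2 + 4) + 6*log(x**2 + 1/2))/2 is an antiderivative of f.
Check: d/dx[-(sqrt(x**2 + 4) + 6*log(x**2 + 1/2))/2] = (-2*x**3 - 24*x*sqrt(x**2 + 4) - x)/(4*x**2*sqrt(x**2 + 4) + 2*sqrt(x**2 + 4)) = f(x).
F(1/2) = -sqrt(17)/4 - 3*log(3/4); F(-2) = -3*log(9/2) - sqrt(2).
Integral = F(1/2) - F(-2) = -sqrt(17)/4 - 3*log(3/4) + sqrt(2) + 3*log(9/2).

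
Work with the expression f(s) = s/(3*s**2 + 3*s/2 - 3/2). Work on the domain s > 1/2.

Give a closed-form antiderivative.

Factor the denominator (3*(s + 1)*(2*s - 1)) and decompose: f = 2/(9*(2*s - 1)) + 2/(9*(s + 1)); each piece integrates to a log, atan, or power term.
Check: d/ds[(log(s - 1/2) + 2*log(s + 1))/9] = 2*s/(6*s**2 + 3*s - 3), which equals f(s).

An antiderivative is F(s) = (log(s - 1/2) + 2*log(s + 1))/9.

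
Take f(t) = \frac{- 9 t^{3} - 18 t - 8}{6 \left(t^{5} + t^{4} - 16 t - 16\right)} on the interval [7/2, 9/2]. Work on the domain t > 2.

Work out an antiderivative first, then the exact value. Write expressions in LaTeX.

The denominator factors as 6 \left(t - 2\right) \left(t + 1\right) \left(t + 2\right) \left(t^{2} + 4\right); partial fractions split f into directly integrable pieces: - \frac{13 t + 32}{120 \left(t^{2} + 4\right)} + \frac{25}{48 \left(t + 2\right)} - \frac{19}{90 \left(t + 1\right)} - \frac{29}{144 \left(t - 2\right)}.
F(t) = - \frac{145 \log{\left(t - 2 \right)} + 152 \log{\left(t + 1 \right)} - 375 \log{\left(t + 2 \right)} + 39 \log{\left(t^{2} + 4 \right)} + 96 \operatorname{atan}{\left(\frac{t}{2} \right)}}{720} is an antiderivative of f.
Check: d/dt[- \frac{145 \log{\left(t - 2 \right)} + 152 \log{\left(t + 1 \right)} - 375 \log{\left(t + 2 \right)} + 39 \log{\left(t^{2} + 4 \right)} + 96 \operatorname{atan}{\left(\frac{t}{2} \right)}}{720}] = \frac{- 9 t^{3} - 18 t - 8}{6 t^{5} + 6 t^{4} - 96 t - 96}, which equals f(t).
F(9/2) = - \frac{19 \log{\left(\frac{11}{2} \right)}}{90} - \frac{29 \log{\left(\frac{5}{2} \right)}}{144} - \frac{13 \log{\left(\frac{97}{4} \right)}}{240} - \frac{2 \operatorname{atan}{\left(\frac{9}{4} \right)}}{15} + \frac{25 \log{\left(\frac{13}{2} \right)}}{48}; F(7/2) = - \frac{19 \log{\left(\frac{9}{2} \right)}}{90} - \frac{13 \log{\left(\frac{65}{4} \right)}}{240} - \frac{2 \operatorname{atan}{\left(\frac{7}{4} \right)}}{15} - \frac{29 \log{\left(\frac{3}{2} \right)}}{144} + \frac{25 \log{\left(\frac{11}{2} \right)}}{48}.
Integral = F(9/2) - F(7/2) = - \frac{527 \log{\left(\frac{11}{2} \right)}}{720} - \frac{29 \log{\left(\frac{5}{2} \right)}}{144} - \frac{13 \log{\left(\frac{97}{4} \right)}}{240} - \frac{2 \operatorname{atan}{\left(\frac{9}{4} \right)}}{15} + \frac{29 \log{\left(\frac{3}{2} \right)}}{144} + \frac{2 \operatorname{atan}{\left(\frac{7}{4} \right)}}{15} + \frac{13 \log{\left(\frac{65}{4} \right)}}{240} + \frac{19 \log{\left(\frac{9}{2} \right)}}{90} + \frac{25 \log{\left(\frac{13}{2} \right)}}{48}.

Antiderivative: F(t) = - \frac{145 \log{\left(t - 2 \right)} + 152 \log{\left(t + 1 \right)} - 375 \log{\left(t + 2 \right)} + 39 \log{\left(t^{2} + 4 \right)} + 96 \operatorname{atan}{\left(\frac{t}{2} \right)}}{720}; value = - \frac{527 \log{\left(\frac{11}{2} \right)}}{720} - \frac{29 \log{\left(\frac{5}{2} \right)}}{144} - \frac{13 \log{\left(\frac{97}{4} \right)}}{240} - \frac{2 \operatorname{atan}{\left(\frac{9}{4} \right)}}{15} + \frac{29 \log{\left(\frac{3}{2} \right)}}{144} + \frac{2 \operatorname{atan}{\left(\frac{7}{4} \right)}}{15} + \frac{13 \log{\left(\frac{65}{4} \right)}}{240} + \frac{19 \log{\left(\frac{9}{2} \right)}}{90} + \frac{25 \log{\left(\frac{13}{2} \right)}}{48}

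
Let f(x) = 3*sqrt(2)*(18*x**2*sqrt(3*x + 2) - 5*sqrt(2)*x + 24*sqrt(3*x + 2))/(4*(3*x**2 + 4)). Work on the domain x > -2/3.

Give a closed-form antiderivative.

An antiderivative is F(x) = (12*sqrt(2)*x*sqrt(3*x + 2) + 8*sqrt(2)*sqrt(3*x + 2) - 5*log(3*x**2 + 4))/4.

For F(x) to be correct the identity F'(x) - f(x) = 0 must hold.
Check: d/dx[(12*sqrt(2)*x*sqrt(3*x + 2) + 8*sqrt(2)*sqrt(3*x + 2) - 5*log(3*x**2 + 4))/4] = (81*sqrt(2)*x**3 + 54*sqrt(2)*x**2 - 15*x*sqrt(3*x + 2) + 108*sqrt(2)*x + 72*sqrt(2))/(6*x**2*sqrt(3*x + 2) + 8*sqrt(3*x + 2)), which equals f(x).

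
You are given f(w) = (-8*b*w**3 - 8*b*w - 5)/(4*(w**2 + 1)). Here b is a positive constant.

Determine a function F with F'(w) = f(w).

Check any antiderivative F(w) by computing F'(w) and comparing it with f(w).
Check: d/dw[(-4*b*w**2 - 5*atan(w))/4] = (-8*b*w**3 - 8*b*w - 5)/(4*w**2 + 4), which equals f(w).

An antiderivative is F(w) = (-4*b*w**2 - 5*atan(w))/4.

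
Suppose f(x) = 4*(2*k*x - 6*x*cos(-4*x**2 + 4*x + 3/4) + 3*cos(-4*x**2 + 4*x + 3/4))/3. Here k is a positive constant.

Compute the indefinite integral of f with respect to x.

Whatever form F(x) takes, F'(x) = f(x) is non-negotiable.
Check: d/dx[(4*k*x**2 + 3*sin(-4*x**2 + 4*x + 3/4))/3] = 8*k*x/3 - 8*x*cos(-4*x**2 + 4*x + 3/4) + 4*cos(-4*x**2 + 4*x + 3/4), which equals f(x).

F(x) = (4*k*x**2 + 3*sin(-4*x**2 + 4*x + 3/4))/3 + C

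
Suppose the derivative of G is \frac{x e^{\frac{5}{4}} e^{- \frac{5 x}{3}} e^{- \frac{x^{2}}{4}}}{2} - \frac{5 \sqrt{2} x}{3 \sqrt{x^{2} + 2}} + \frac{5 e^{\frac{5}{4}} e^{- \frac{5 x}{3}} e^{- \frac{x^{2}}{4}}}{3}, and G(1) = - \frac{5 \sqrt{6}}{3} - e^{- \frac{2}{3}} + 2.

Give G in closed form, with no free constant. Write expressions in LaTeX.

G(x) = - \frac{5 \sqrt{2 x^{2} + 4}}{3} + 2 - e^{\frac{5}{4}} e^{- \frac{5 x}{3}} e^{- \frac{x^{2}}{4}}

Integrate term by term and add the pieces.
A general antiderivative is - \frac{5 \sqrt{2 x^{2} + 4}}{3} - e^{- \frac{x^{2}}{4} - \frac{5 x}{3} + \frac{5}{4}} + C.
The condition gives C = - \frac{5 \sqrt{6}}{3} - e^{- \frac{2}{3}} + 2 - (- \frac{5 \sqrt{6}}{3} - e^{- \frac{2}{3}}) = 2.
So G(x) = - \frac{5 \sqrt{2 x^{2} + 4}}{3} + 2 - e^{\frac{5}{4}} e^{- \frac{5 x}{3}} e^{- \frac{x^{2}}{4}}.
Check: d/dx[- \frac{5 \sqrt{2 x^{2} + 4}}{3} + 2 - e^{\frac{5}{4}} e^{- \frac{5 x}{3}} e^{- \frac{x^{2}}{4}}] = \frac{\left(3 x \sqrt{x^{2} + 2} e^{\frac{5}{4}} - 10 \sqrt{2} x e^{\frac{5 x}{3}} e^{\frac{x^{2}}{4}} + 10 \sqrt{x^{2} + 2} e^{\frac{5}{4}}\right) e^{- \frac{5 x}{3}} e^{- \frac{x^{2}}{4}}}{6 \sqrt{x^{2} + 2}}, which equals G'(x).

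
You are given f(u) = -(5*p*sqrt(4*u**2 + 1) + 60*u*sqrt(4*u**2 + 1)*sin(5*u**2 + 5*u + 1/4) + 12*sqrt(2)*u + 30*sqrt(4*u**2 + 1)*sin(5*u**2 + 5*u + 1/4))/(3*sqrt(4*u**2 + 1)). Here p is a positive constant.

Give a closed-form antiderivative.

An antiderivative F(u) passes only if d/du[F] lands on f(u) exactly.
Check: d/du[(-5*p*u - 3*sqrt(2)*sqrt(4*u**2 + 1) + 6*cos(5*u**2 + 5*u + 1/4))/3] = (-5*p*sqrt(4*u**2 + 1) - 60*u*sqrt(4*u**2 + 1)*sin(5*u**2 + 5*u + 1/4) - 12*sqrt(2)*u - 30*sqrt(4*u**2 + 1)*sin(5*u**2 + 5*u + 1/4))/(3*sqrt(4*u**2 + 1)), which equals f(u).

An antiderivative is F(u) = (-5*p*u - 3*sqrt(2)*sqrt(4*u**2 + 1) + 6*cos(5*u**2 + 5*u + 1/4))/3.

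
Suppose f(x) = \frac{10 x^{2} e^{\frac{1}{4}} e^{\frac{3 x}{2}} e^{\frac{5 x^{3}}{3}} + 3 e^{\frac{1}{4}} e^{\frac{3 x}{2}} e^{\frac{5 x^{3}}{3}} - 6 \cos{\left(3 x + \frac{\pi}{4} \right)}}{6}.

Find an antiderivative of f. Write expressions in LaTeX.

An antiderivative is F(x) = \frac{e^{\frac{1}{4}} e^{\frac{3 x}{2}} e^{\frac{5 x^{3}}{3}}}{3} - \frac{\sin{\left(3 x + \frac{\pi}{4} \right)}}{3}.

Since d/dx undoes antidifferentiation here, F'(x) = f(x) is required of F(x).
Check: d/dx[\frac{e^{\frac{1}{4}} e^{\frac{3 x}{2}} e^{\frac{5 x^{3}}{3}}}{3} - \frac{\sin{\left(3 x + \frac{\pi}{4} \right)}}{3}] = \frac{5 x^{2} e^{\frac{1}{4}} e^{\frac{3 x}{2}} e^{\frac{5 x^{3}}{3}}}{3} + \frac{e^{\frac{1}{4}} e^{\frac{3 x}{2}} e^{\frac{5 x^{3}}{3}}}{2} - \cos{\left(3 x + \frac{\pi}{4} \right)}, which equals f(x).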